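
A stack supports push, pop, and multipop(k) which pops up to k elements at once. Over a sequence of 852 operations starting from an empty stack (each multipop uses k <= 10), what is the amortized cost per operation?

Each element is pushed exactly once and popped at most once (whether by pop or as part of a multipop). So the total number of individual pops over the whole sequence is at most the number of pushes, which is at most 852. Total work <= 2 * 852, hence O(1) amortized per operation.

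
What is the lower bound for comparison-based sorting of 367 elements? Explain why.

A comparison-based sorting algorithm corresponds to a decision tree. With 367! possible permutations, the tree has 367! leaves. The height is at least log_2(367!) = Omega(n log n) by Stirling's approximation.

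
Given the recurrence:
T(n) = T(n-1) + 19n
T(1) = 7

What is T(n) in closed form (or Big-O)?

Unrolling: T(n) = 7 + 19*(2 + 3 + ... + n) = 7 + 19*(n(n+1)/2 - 1) = O(n^2).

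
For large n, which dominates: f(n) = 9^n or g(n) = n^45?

f(n) = 9^n grows faster: any exponential with base > 1 dominates every polynomial.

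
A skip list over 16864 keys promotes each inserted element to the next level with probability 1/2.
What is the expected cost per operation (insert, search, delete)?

Expected number of levels is O(log_2(16864)) = O(log n). A search visits O(1) expected nodes per level over O(log n) levels. Insert/delete are a search plus O(1) pointer updates per level. Expected O(log n) per operation.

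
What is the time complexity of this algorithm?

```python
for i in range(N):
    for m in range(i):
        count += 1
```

Time complexity: O(n^2).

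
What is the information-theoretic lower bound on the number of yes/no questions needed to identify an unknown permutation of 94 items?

There are 94! = 108736615665674308027365285256786601004186803580182872307497374434045199869417927630229109214583415458560865651202385340530688000000000000000000000 permutations. Each yes/no question gives at most 1 bit, so at least ceil(log_2(108736615665674308027365285256786601004186803580182872307497374434045199869417927630229109214583415458560865651202385340530688000000000000000000000)) = 486 questions are needed.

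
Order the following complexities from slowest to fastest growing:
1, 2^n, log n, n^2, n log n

Ordered by growth rate: 1 < log n < n log n < n^2 < 2^n.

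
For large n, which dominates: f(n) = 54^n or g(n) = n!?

g(n) = n! grows faster: n!/54^n -> infinity by Stirling.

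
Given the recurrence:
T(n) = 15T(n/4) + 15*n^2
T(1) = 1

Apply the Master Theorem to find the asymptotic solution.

a=15, b=4, f(n)=15*n^2. log_4(15) = 1.953 < 2. Case 3: T(n) = O(n^2).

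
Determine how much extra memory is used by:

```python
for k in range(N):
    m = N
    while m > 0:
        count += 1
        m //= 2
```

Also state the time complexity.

Space complexity: O(1).
Only a constant amount of auxiliary storage is used; nothing grows with n.
Time complexity: O(n log n).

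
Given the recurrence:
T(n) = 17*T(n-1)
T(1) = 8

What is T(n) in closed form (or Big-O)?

Each step multiplies by 17. T(n) = T(1)*17^(n-1) = 8*17^(n-1).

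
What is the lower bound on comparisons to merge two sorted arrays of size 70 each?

To merge two sorted arrays of size 70, we need at least 139 comparisons in the worst case. An adversary can force every element to be compared.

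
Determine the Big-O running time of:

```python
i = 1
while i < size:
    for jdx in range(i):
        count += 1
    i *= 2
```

Time complexity: O(n).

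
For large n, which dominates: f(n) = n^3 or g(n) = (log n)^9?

f(n) = n^3 grows faster: any positive polynomial dominates any polylog.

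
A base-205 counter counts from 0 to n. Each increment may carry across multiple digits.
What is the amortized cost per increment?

Digit at position i changes every 205^i increments. Total digit changes over n increments: n * 205/(205-1) = O(n). Amortized: O(1).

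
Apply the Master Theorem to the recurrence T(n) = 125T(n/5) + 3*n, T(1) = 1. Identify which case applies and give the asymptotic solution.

a=125, b=5, f(n)=3*n.
log_5(125) = 3 > 1.
Since f(n) = O(n^1) is polynomially smaller than n^3, Case 1 applies.
T(n) = Theta(n^3).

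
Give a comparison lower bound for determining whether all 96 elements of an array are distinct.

In the algebraic decision-tree model, the YES region for element distinctness on 96 elements has 96! connected components (one per ordering). Ben-Or's theorem then gives a lower bound of Omega(log(n!)) = Omega(n log n).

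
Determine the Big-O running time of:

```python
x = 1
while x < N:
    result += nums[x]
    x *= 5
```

Time complexity: O(log n).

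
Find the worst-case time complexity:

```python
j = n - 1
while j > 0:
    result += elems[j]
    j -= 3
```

Time complexity: O(n).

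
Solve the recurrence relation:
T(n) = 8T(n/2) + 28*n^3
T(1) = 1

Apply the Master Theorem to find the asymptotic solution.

a=8, b=2, f(n)=28*n^3. log_2(8) = 3. Case 2: T(n) = O(n^3 log n).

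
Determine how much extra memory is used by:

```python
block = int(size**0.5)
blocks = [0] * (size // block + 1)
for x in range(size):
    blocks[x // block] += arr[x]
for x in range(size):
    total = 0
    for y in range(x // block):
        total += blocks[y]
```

Space complexity: O(sqrt(n)).
Storage scales with sqrt(n).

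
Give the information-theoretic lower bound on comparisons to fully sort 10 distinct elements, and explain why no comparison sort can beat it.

A comparison sort is a binary decision tree whose leaves are the 10! = 3628800 possible output permutations. A binary tree with L leaves has height >= ceil(log_2(L)). So any comparison sort needs >= ceil(log_2(10!)) = 22 comparisons in the worst case.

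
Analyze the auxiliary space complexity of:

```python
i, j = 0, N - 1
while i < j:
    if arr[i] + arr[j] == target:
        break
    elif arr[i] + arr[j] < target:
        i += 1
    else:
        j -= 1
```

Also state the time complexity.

Space complexity: O(1).
Only a constant amount of auxiliary storage is used; nothing grows with n.
Time complexity: O(n).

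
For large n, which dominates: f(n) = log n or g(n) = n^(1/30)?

g(n) = n^(1/30) grows faster: any positive power of n dominates log n.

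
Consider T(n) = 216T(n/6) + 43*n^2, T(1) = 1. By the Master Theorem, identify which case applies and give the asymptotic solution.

a=216, b=6, f(n)=43*n^2.
log_6(216) = 3 > 2.
Since f(n) = O(n^2) is polynomially smaller than n^3, Case 1 applies.
T(n) = Theta(n^3).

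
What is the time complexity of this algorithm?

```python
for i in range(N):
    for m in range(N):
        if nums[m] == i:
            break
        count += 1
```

Time complexity: O(n^2).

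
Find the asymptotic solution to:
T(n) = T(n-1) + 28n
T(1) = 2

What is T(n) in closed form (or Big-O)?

Unrolling: T(n) = 2 + 28*(2 + 3 + ... + n) = 2 + 28*(n(n+1)/2 - 1) = O(n^2).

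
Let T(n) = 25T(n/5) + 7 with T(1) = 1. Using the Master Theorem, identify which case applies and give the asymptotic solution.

a=25, b=5, f(n)=7.
log_5(25) = 2 > 0.
Since f(n) = O(n^0) is polynomially smaller than n^2, Case 1 applies.
T(n) = Theta(n^2).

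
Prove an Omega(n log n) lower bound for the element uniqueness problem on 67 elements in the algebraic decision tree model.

In the algebraic decision tree model, element uniqueness on 67 elements is equivalent to determining which cell of an arrangement of C(67,2) = 2211 hyperplanes x_i = x_j contains the input point. Ben-Or's theorem shows this requires Omega(n log n).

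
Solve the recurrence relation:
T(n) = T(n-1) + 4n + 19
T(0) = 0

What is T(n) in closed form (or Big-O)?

Dominant term in sum is 4*sum(i, i=1..n) = 4*n*(n+1)/2 = O(n^2).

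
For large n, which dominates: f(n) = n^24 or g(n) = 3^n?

g(n) = 3^n grows faster: any exponential with base > 1 dominates every polynomial.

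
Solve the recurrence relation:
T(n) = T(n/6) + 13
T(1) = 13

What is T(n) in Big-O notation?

Each step divides n by 6 and adds 13. After log_6(n) steps, T(n) = O(log n).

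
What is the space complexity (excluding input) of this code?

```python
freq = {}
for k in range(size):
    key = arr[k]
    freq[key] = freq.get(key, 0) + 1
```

Space complexity: O(n).
Auxiliary storage grows linearly with the input size n in the worst case.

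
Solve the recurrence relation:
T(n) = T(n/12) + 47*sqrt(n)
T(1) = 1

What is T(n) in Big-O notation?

Each level contributes sqrt(n/12^k). Geometric series with ratio 1/sqrt(12) < 1 sums to O(sqrt(n)).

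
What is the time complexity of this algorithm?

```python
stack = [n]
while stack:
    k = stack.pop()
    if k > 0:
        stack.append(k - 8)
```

Time complexity: O(n).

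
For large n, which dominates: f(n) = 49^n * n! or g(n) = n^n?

f(n) = 49^n * n! grows faster: by Stirling n! ~ sqrt(2 pi n)(n/e)^n, so 49^n n! / n^n ~ (49/e)^n sqrt(2 pi n) -> infinity since 49/e > 1.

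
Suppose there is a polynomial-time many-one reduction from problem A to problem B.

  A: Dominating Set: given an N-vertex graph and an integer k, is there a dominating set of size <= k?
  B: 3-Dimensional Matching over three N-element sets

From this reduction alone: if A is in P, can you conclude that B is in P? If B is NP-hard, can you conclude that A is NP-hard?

A poly-time reduction A <=_p B transfers tractability DOWN (B easy => A easy) and hardness UP (A hard => B hard), not the reverse.
From A in P, the reduction alone does NOT give B in P: any problem in P trivially reduces to SAT, yet SAT is not known to be in P.
From B NP-hard, the reduction alone does NOT give A NP-hard: again, easy problems reduce to hard ones.
(Here in fact A is NP-complete and B is NP-complete.)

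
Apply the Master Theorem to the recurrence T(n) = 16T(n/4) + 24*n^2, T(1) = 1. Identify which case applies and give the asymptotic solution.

a=16, b=4, f(n)=24*n^2.
log_4(16) = 2, so n^(log_b(a)) = n^2.
f(n) = Theta(n^2), so Case 2 applies.
T(n) = Theta(n^2 log n).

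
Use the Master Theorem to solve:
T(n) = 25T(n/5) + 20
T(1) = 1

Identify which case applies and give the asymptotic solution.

a=25, b=5, f(n)=20.
log_5(25) = 2 > 0.
Since f(n) = O(n^0) is polynomially smaller than n^2, Case 1 applies.
T(n) = Theta(n^2).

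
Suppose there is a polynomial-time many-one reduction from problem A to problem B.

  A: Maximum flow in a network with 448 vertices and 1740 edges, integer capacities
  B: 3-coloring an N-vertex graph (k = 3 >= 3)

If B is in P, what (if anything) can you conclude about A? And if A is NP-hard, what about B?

A poly-time reduction A <=_p B means any A-instance can be transformed to a B-instance in poly time.
If B is in P: compose the reduction with B's poly-time algorithm to solve A in poly time, so A is in P.
If A is NP-hard: every NP problem reduces to A, which reduces to B; composing reductions, every NP problem reduces to B, so B is NP-hard.
(Here in fact A is P and B is NP-complete.)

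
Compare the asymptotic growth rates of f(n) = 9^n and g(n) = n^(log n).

f(n) = 9^n grows faster: take logs: log(n^(log n)) = (log n)^2, log(9^n) = n log 9; n dominates (log n)^2.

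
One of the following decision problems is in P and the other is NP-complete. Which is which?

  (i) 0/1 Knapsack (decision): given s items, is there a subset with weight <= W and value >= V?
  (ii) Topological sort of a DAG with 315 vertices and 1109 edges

(i) is NP-complete: reduces from Subset Sum.
(ii) is P: DFS-based topological sort runs in O(V+E).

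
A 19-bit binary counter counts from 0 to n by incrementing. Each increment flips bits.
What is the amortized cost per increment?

Bit i flips every 2^i increments. Total flips over n increments: sum_{i=0}^{19} n/2^i < 2n. Amortized cost: 2n/n = O(1).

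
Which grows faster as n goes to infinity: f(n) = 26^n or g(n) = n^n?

g(n) = n^n grows faster: n^n / 26^n = (n/26)^n -> infinity once n > 26.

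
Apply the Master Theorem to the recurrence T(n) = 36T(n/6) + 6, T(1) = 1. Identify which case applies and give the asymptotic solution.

a=36, b=6, f(n)=6.
log_6(36) = 2 > 0.
Since f(n) = O(n^0) is polynomially smaller than n^2, Case 1 applies.
T(n) = Theta(n^2).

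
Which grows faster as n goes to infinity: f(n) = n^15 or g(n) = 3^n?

g(n) = 3^n grows faster: any exponential with base > 1 dominates every polynomial.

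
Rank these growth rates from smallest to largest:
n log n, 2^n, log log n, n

Ordered by growth rate: log log n < n < n log n < 2^n.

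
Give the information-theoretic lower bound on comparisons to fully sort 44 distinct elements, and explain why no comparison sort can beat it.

A comparison sort is a binary decision tree whose leaves are the 44! = 2658271574788448768043625811014615890319638528000000000 possible output permutations. A binary tree with L leaves has height >= ceil(log_2(L)). So any comparison sort needs >= ceil(log_2(44!)) = 181 comparisons in the worst case.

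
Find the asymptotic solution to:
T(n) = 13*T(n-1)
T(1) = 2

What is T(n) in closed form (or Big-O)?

Each step multiplies by 13. T(n) = T(1)*13^(n-1) = 2*13^(n-1).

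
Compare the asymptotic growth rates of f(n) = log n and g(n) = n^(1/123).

g(n) = n^(1/123) grows faster: any positive power of n dominates log n.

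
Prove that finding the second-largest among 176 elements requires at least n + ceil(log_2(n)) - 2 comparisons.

Lower bound (adversary): identifying the maximum requires 176-1 comparisons (each eliminates one candidate). Assign weight 1 to each element; on each comparison the adversary lets the heavier side win and gives it the loser's weight. The max ends with weight 176, but each comparison it wins at most doubles its weight, so the max must win >= ceil(log_2(176)) = 8 comparisons. The second-largest is one of those 8 direct losers to the max, and identifying which one is largest needs >= 8-1 further comparisons. Total >= 176-1 + 8-1 = 182.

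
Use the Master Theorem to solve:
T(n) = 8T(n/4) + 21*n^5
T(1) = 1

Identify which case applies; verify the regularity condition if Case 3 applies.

a=8, b=4, f(n)=21*n^5.
log_4(8) = 1.5 < 5.
f(n) = Omega(n^(1.5+epsilon)) for some epsilon > 0, so Case 3 is the candidate.
Regularity: a*f(n/b) = 8*21*(n/4)^5 = (8/1024)*21*n^5 <= c*f(n) with c = 8/1024 < 1. Satisfied.
Case 3: T(n) = Theta(n^5).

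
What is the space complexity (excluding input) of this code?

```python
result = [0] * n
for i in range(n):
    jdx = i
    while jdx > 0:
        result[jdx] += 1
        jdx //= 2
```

Space complexity: O(n).
Auxiliary storage grows linearly with the input size n in the worst case.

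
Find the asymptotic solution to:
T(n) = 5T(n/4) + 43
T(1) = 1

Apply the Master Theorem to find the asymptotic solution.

a=5, b=4, f(n)=43. log_4(5) = 1.161. Case 1 of Master Theorem: T(n) = O(n^1.161).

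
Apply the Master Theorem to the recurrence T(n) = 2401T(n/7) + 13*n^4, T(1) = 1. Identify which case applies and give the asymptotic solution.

a=2401, b=7, f(n)=13*n^4.
log_7(2401) = 4, so n^(log_b(a)) = n^4.
f(n) = Theta(n^4), so Case 2 applies.
T(n) = Theta(n^4 log n).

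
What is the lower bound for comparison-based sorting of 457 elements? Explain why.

A comparison-based sorting algorithm corresponds to a decision tree. With 457! possible permutations, the tree has 457! leaves. The height is at least log_2(457!) = Omega(n log n) by Stirling's approximation.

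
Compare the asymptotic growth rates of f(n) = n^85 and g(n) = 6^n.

g(n) = 6^n grows faster: any exponential with base > 1 dominates every polynomial.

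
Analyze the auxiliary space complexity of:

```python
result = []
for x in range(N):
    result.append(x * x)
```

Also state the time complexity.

Space complexity: O(n).
Auxiliary storage grows linearly with the input size n in the worst case.
Time complexity: O(n).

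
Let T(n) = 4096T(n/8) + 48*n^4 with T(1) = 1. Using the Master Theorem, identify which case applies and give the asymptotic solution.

a=4096, b=8, f(n)=48*n^4.
log_8(4096) = 4, so n^(log_b(a)) = n^4.
f(n) = Theta(n^4), so Case 2 applies.
T(n) = Theta(n^4 log n).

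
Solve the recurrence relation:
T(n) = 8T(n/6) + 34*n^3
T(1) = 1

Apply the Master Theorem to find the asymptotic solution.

a=8, b=6, f(n)=34*n^3. log_6(8) = 1.161 < 3. Case 3: T(n) = O(n^3).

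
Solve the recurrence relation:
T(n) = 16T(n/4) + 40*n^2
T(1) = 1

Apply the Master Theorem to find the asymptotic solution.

a=16, b=4, f(n)=40*n^2. log_4(16) = 2. Case 2: T(n) = O(n^2 log n).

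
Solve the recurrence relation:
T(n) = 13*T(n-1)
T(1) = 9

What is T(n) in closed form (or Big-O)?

Each step multiplies by 13. T(n) = T(1)*13^(n-1) = 9*13^(n-1).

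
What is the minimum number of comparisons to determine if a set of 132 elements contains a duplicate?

Determining if 132 elements are all distinct requires Omega(n log n) comparisons in the comparison model. This follows from the element distinctness lower bound.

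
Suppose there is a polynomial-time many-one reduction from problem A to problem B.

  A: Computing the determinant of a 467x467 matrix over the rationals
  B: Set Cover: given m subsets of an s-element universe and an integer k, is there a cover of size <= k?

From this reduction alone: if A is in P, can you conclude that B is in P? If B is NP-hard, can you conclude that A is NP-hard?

A poly-time reduction A <=_p B transfers tractability DOWN (B easy => A easy) and hardness UP (A hard => B hard), not the reverse.
From A in P, the reduction alone does NOT give B in P: any problem in P trivially reduces to SAT, yet SAT is not known to be in P.
From B NP-hard, the reduction alone does NOT give A NP-hard: again, easy problems reduce to hard ones.
(Here in fact A is P and B is NP-complete.)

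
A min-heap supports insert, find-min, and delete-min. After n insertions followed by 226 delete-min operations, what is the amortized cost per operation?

Insert takes O(log n) worst case. Delete-min takes O(log n). Over a sequence of n inserts and 226 delete-mins, total cost is O((n + 226) log n). Amortized per operation: O(log n).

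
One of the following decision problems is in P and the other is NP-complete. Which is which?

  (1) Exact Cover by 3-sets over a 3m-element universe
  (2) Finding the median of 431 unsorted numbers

(1) is NP-complete: one of Karp's 21 NP-complete problems.
(2) is P: linear-time selection (median-of-medians) runs in O(n).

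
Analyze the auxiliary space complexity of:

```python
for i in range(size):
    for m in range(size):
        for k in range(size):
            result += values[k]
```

Space complexity: O(1).
Only a constant amount of auxiliary storage is used; nothing grows with n.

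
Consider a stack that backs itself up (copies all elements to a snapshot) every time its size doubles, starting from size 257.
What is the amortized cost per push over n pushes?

Backups occur at sizes 257, 514, 1028, ..., copying 257 + 514 + 1028 + ... <= 2n elements total (geometric series). Spread over n pushes, the amortized backup cost is O(1) per push.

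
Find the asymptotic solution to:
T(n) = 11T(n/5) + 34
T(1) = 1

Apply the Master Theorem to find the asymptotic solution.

a=11, b=5, f(n)=34. log_5(11) = 1.49. Case 1 of Master Theorem: T(n) = O(n^1.49).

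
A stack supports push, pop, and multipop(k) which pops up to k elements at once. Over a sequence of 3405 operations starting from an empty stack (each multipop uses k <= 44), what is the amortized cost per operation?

Each element is pushed exactly once and popped at most once (whether by pop or as part of a multipop). So the total number of individual pops over the whole sequence is at most the number of pushes, which is at most 3405. Total work <= 2 * 3405, hence O(1) amortized per operation.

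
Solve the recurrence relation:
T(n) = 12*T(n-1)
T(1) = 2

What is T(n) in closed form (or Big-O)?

Each step multiplies by 12. T(n) = T(1)*12^(n-1) = 2*12^(n-1).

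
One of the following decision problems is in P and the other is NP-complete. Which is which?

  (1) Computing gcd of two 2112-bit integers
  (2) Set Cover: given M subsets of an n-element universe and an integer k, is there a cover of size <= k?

(1) is P: the Euclidean algorithm runs in polynomial time in the bit-length.
(2) is NP-complete: one of Karp's 21 NP-complete problems (with k part of the input).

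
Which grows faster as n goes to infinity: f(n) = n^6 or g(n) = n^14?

g(n) = n^14 grows faster: n^14/n^6 = n^8 -> infinity.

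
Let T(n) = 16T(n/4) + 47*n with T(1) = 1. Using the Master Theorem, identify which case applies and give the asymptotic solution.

a=16, b=4, f(n)=47*n.
log_4(16) = 2 > 1.
Since f(n) = O(n^1) is polynomially smaller than n^2, Case 1 applies.
T(n) = Theta(n^2).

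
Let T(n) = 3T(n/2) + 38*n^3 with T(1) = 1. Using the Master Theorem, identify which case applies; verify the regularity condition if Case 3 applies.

a=3, b=2, f(n)=38*n^3.
log_2(3) = 1.585 < 3.
f(n) = Omega(n^(1.585+epsilon)) for some epsilon > 0, so Case 3 is the candidate.
Regularity: a*f(n/b) = 3*38*(n/2)^3 = (3/8)*38*n^3 <= c*f(n) with c = 3/8 < 1. Satisfied.
Case 3: T(n) = Theta(n^3).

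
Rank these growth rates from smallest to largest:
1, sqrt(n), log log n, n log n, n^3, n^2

Ordered by growth rate: 1 < log log n < sqrt(n) < n log n < n^2 < n^3.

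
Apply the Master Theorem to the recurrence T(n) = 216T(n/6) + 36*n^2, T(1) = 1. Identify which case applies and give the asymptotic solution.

a=216, b=6, f(n)=36*n^2.
log_6(216) = 3 > 2.
Since f(n) = O(n^2) is polynomially smaller than n^3, Case 1 applies.
T(n) = Theta(n^3).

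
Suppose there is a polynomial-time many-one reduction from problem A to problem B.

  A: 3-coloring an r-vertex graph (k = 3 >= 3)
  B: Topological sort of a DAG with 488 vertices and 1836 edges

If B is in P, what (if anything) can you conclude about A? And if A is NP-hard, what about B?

A poly-time reduction A <=_p B means any A-instance can be transformed to a B-instance in poly time.
If B is in P: compose the reduction with B's poly-time algorithm to solve A in poly time, so A is in P.
If A is NP-hard: every NP problem reduces to A, which reduces to B; composing reductions, every NP problem reduces to B, so B is NP-hard.
(Here in fact A is NP-complete and B is in P, so no such reduction is known -- its existence would imply P = NP; the analysis concerns only what the assumed reduction would or would not let you conclude.)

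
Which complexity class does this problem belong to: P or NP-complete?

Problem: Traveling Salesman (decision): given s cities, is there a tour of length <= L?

This problem is NP-complete: reduces from Hamiltonian Cycle.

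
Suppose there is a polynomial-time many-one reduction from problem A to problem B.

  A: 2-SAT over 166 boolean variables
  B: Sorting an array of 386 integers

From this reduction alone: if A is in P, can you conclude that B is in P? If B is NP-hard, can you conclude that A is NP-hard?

A poly-time reduction A <=_p B transfers tractability DOWN (B easy => A easy) and hardness UP (A hard => B hard), not the reverse.
From A in P, the reduction alone does NOT give B in P: any problem in P trivially reduces to SAT, yet SAT is not known to be in P.
From B NP-hard, the reduction alone does NOT give A NP-hard: again, easy problems reduce to hard ones.
(Here in fact A is P and B is P.)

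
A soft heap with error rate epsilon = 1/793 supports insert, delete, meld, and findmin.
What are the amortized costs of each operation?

Soft heaps (Chazelle) allow up to an epsilon = 1/793 fraction of elements to have corrupted (raised) keys. Insert is O(log(1/epsilon)) = O(log 793) amortized -- the structure maintains heap-ordered binary trees of rank bounded by O(log(1/epsilon)). Meld concatenates root lists: O(1) amortized. Delete and findmin are O(1) amortized.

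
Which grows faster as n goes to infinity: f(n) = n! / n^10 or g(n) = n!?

g(n) = n! grows faster: the ratio n!/(n!/n^10) = n^10 -> infinity.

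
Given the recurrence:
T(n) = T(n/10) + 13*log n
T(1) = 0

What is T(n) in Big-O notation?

Each of the log_10(n) levels adds O(log n). T(n) = O(log^2 n).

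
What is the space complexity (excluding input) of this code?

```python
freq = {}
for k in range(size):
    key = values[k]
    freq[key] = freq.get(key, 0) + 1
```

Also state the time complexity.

Space complexity: O(n).
Auxiliary storage grows linearly with the input size n in the worst case.
Time complexity: O(n).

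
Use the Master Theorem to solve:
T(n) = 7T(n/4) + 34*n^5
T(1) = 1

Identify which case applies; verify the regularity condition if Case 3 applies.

a=7, b=4, f(n)=34*n^5.
log_4(7) = 1.404 < 5.
f(n) = Omega(n^(1.404+epsilon)) for some epsilon > 0, so Case 3 is the candidate.
Regularity: a*f(n/b) = 7*34*(n/4)^5 = (7/1024)*34*n^5 <= c*f(n) with c = 7/1024 < 1. Satisfied.
Case 3: T(n) = Theta(n^5).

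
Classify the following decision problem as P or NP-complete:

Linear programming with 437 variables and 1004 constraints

This problem is in P: the ellipsoid and interior-point methods run in polynomial time.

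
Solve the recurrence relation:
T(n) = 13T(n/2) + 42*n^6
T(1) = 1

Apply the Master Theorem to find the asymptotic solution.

a=13, b=2, f(n)=42*n^6. log_2(13) = 3.7 < 6. Case 3: T(n) = O(n^6).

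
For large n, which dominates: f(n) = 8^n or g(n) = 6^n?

f(n) = 8^n grows faster: (8/6)^n -> infinity since 8/6 > 1.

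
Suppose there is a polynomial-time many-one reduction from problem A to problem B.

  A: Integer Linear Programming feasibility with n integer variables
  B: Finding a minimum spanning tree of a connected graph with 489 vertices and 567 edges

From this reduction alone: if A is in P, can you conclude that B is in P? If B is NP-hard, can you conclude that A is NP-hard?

A poly-time reduction A <=_p B transfers tractability DOWN (B easy => A easy) and hardness UP (A hard => B hard), not the reverse.
From A in P, the reduction alone does NOT give B in P: any problem in P trivially reduces to SAT, yet SAT is not known to be in P.
From B NP-hard, the reduction alone does NOT give A NP-hard: again, easy problems reduce to hard ones.
(Here in fact A is NP-complete and B is in P, so no such reduction is known -- its existence would imply P = NP; the analysis concerns only what the assumed reduction would or would not let you conclude.)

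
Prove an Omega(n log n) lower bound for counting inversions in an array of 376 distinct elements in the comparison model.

Decision-tree argument: at any leaf, the comparisons made (with transitivity) must totally order all 376 elements -- otherwise some pair (i,j) is unordered, and an adversary can present two inputs agreeing on every comparison made but with that pair flipped, changing the inversion count by 1, so the leaf's output is wrong on one of them. Hence the tree has >= 376! leaves and height >= log_2(376!) = Omega(n log n). Modified merge sort achieves O(n log n).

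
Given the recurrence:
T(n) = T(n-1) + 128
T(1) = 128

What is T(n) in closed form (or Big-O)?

Unrolling: T(n) = T(n-1) + 128 = T(n-2) + 2*128 = ... = T(1) + (n-1)*128 = 128 + (n-1)*128 = 128n.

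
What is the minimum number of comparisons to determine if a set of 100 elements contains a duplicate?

Determining if 100 elements are all distinct requires Omega(n log n) comparisons in the comparison model. This follows from the element distinctness lower bound.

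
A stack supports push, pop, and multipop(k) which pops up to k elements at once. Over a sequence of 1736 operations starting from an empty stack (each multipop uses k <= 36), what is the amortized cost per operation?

Each element is pushed exactly once and popped at most once (whether by pop or as part of a multipop). So the total number of individual pops over the whole sequence is at most the number of pushes, which is at most 1736. Total work <= 2 * 1736, hence O(1) amortized per operation.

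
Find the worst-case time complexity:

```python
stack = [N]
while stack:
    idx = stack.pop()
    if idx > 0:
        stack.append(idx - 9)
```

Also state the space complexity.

Time complexity: O(n).
Space complexity: O(1).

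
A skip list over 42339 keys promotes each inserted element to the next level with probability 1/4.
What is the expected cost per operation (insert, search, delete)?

Expected number of levels is O(log_4(42339)) = O(log n). A search visits O(1) expected nodes per level over O(log n) levels. Insert/delete are a search plus O(1) pointer updates per level. Expected O(log n) per operation.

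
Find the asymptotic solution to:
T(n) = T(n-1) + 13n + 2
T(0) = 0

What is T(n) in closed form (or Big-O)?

Dominant term in sum is 13*sum(i, i=1..n) = 13*n*(n+1)/2 = O(n^2).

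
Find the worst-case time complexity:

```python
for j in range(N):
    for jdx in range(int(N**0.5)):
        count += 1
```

Time complexity: O(n * sqrt(n)).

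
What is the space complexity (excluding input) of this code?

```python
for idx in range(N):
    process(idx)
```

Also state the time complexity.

Space complexity: O(1).
Only a constant amount of auxiliary storage is used; nothing grows with n.
Time complexity: O(n).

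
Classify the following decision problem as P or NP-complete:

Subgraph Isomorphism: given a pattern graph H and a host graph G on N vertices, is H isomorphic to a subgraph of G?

This problem is NP-complete: generalizes Clique and Hamiltonian Path (pattern size is part of the input).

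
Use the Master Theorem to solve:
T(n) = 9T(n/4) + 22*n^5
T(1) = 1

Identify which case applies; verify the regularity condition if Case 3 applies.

a=9, b=4, f(n)=22*n^5.
log_4(9) = 1.585 < 5.
f(n) = Omega(n^(1.585+epsilon)) for some epsilon > 0, so Case 3 is the candidate.
Regularity: a*f(n/b) = 9*22*(n/4)^5 = (9/1024)*22*n^5 <= c*f(n) with c = 9/1024 < 1. Satisfied.
Case 3: T(n) = Theta(n^5).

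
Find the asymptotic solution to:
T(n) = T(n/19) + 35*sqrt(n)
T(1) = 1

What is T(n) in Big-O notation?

Each level contributes sqrt(n/19^k). Geometric series with ratio 1/sqrt(19) < 1 sums to O(sqrt(n)).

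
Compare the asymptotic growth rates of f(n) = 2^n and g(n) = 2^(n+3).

f(n) = 2^n and g(n) = 2^(n+3) are Theta of each other: 2^(n+3) = 2^3 * 2^n = Theta(2^n).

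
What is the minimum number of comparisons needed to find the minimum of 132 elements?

Finding the minimum requires 131 comparisons, identical reasoning to finding the maximum. Each comparison eliminates one candidate.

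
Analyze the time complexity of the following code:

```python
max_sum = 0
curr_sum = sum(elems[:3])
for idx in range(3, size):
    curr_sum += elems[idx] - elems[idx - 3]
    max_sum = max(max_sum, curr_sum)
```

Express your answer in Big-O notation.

Time complexity: O(n).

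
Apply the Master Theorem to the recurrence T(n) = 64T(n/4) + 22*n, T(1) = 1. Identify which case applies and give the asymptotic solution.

a=64, b=4, f(n)=22*n.
log_4(64) = 3 > 1.
Since f(n) = O(n^1) is polynomially smaller than n^3, Case 1 applies.
T(n) = Theta(n^3).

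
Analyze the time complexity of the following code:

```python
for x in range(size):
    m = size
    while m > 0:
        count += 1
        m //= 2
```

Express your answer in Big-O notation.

Time complexity: O(n log n).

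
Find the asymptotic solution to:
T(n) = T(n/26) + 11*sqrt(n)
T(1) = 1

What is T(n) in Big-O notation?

Each level contributes sqrt(n/26^k). Geometric series with ratio 1/sqrt(26) < 1 sums to O(sqrt(n)).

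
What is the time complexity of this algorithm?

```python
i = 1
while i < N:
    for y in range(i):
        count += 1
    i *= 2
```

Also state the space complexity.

Time complexity: O(n).
Space complexity: O(1).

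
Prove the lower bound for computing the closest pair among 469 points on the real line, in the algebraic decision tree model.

Reduction from element distinctness: given 469 reals, the closest-pair distance is 0 iff two are equal. Element distinctness has an Omega(n log n) lower bound in the algebraic decision tree model (Ben-Or). Therefore closest pair on a line also requires Omega(n log n). Sorting then a linear scan achieves this.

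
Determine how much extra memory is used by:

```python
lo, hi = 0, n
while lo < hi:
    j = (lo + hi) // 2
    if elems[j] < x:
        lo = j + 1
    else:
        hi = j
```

Space complexity: O(1).
Only a constant amount of auxiliary storage is used; nothing grows with n.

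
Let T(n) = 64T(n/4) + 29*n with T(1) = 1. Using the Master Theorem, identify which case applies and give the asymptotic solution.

a=64, b=4, f(n)=29*n.
log_4(64) = 3 > 1.
Since f(n) = O(n^1) is polynomially smaller than n^3, Case 1 applies.
T(n) = Theta(n^3).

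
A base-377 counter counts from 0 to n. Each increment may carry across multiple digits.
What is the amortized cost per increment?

Digit at position i changes every 377^i increments. Total digit changes over n increments: n * 377/(377-1) = O(n). Amortized: O(1).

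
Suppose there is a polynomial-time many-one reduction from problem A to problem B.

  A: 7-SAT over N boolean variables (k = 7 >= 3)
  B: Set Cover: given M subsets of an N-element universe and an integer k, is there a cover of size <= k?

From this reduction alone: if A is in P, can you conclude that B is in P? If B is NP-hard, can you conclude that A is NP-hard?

A poly-time reduction A <=_p B transfers tractability DOWN (B easy => A easy) and hardness UP (A hard => B hard), not the reverse.
From A in P, the reduction alone does NOT give B in P: any problem in P trivially reduces to SAT, yet SAT is not known to be in P.
From B NP-hard, the reduction alone does NOT give A NP-hard: again, easy problems reduce to hard ones.
(Here in fact A is NP-complete and B is NP-complete.)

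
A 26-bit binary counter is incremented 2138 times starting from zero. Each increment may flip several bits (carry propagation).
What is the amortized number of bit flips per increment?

Bit i flips on every 2^i-th increment, so over 2138 increments bit i flips floor(2138/2^i) times. Summing over i: total flips < 2 * 2138. Amortized: < 2 = O(1) per increment.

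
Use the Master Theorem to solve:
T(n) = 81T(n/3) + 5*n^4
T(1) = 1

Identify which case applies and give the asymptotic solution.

a=81, b=3, f(n)=5*n^4.
log_3(81) = 4, so n^(log_b(a)) = n^4.
f(n) = Theta(n^4), so Case 2 applies.
T(n) = Theta(n^4 log n).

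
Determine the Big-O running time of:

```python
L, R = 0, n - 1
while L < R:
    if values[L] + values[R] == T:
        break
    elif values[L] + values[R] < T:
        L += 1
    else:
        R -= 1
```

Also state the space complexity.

Time complexity: O(n).
Space complexity: O(1).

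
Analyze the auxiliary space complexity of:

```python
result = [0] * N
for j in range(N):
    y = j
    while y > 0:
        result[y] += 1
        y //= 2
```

Space complexity: O(n).
Auxiliary storage grows linearly with the input size n in the worst case.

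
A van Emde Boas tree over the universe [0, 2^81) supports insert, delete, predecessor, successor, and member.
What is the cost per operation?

vEB recursively partitions [0, 2417851639229258349412352) into sqrt(u) clusters of size sqrt(u). Each operation recurses into either one cluster or the summary, never both: T(u) = T(sqrt(u)) + O(1) => T(u) = O(log log u) = O(log 81). This is worst-case, not just amortized.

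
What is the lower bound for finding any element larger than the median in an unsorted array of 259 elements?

To find an element larger than the median of 259 elements, we must see Omega(n) elements. Without seeing enough elements, an adversary can make any unseen element the median.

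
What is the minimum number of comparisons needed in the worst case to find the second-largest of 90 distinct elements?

Lower bound: finding the max needs 90-1 comparisons. By the adversary weight-doubling argument, the max must personally win >= ceil(log_2(90)) = 7 comparisons; the 2nd-largest is among those 7 losers, needing 7-1 more comparisons. Total >= 90-1 + 7-1 = 95. A balanced knockout tournament achieves this.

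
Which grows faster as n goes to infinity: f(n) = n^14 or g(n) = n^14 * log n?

g(n) = n^14 * log n grows faster: extra log n factor -> infinity.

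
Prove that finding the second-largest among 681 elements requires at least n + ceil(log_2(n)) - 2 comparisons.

Lower bound (adversary): identifying the maximum requires 681-1 comparisons (each eliminates one candidate). Assign weight 1 to each element; on each comparison the adversary lets the heavier side win and gives it the loser's weight. The max ends with weight 681, but each comparison it wins at most doubles its weight, so the max must win >= ceil(log_2(681)) = 10 comparisons. The second-largest is one of those 10 direct losers to the max, and identifying which one is largest needs >= 10-1 further comparisons. Total >= 681-1 + 10-1 = 689.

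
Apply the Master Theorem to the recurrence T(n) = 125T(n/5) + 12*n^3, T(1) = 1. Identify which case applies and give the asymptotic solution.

a=125, b=5, f(n)=12*n^3.
log_5(125) = 3, so n^(log_b(a)) = n^3.
f(n) = Theta(n^3), so Case 2 applies.
T(n) = Theta(n^3 log n).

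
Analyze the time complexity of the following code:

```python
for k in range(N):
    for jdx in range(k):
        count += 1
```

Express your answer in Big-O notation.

Time complexity: O(n^2).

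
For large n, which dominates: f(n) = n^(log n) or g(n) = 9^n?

g(n) = 9^n grows faster: take logs: log(n^(log n)) = (log n)^2, log(9^n) = n log 9; n dominates (log n)^2.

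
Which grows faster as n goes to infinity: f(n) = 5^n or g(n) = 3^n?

f(n) = 5^n grows faster: (5/3)^n -> infinity since 5/3 > 1.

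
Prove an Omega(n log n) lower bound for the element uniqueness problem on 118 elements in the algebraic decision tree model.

In the algebraic decision tree model, element uniqueness on 118 elements is equivalent to determining which cell of an arrangement of C(118,2) = 6903 hyperplanes x_i = x_j contains the input point. Ben-Or's theorem shows this requires Omega(n log n).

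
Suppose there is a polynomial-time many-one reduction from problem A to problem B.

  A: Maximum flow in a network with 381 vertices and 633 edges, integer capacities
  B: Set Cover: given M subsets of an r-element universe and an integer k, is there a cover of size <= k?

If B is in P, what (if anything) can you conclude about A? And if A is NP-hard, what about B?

A poly-time reduction A <=_p B means any A-instance can be transformed to a B-instance in poly time.
If B is in P: compose the reduction with B's poly-time algorithm to solve A in poly time, so A is in P.
If A is NP-hard: every NP problem reduces to A, which reduces to B; composing reductions, every NP problem reduces to B, so B is NP-hard.
(Here in fact A is P and B is NP-complete.)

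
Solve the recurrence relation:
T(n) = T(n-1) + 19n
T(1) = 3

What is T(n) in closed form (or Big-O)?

Unrolling: T(n) = 3 + 19*(2 + 3 + ... + n) = 3 + 19*(n(n+1)/2 - 1) = O(n^2).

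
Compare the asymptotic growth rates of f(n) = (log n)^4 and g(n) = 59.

f(n) = (log n)^4 grows faster: any unbounded function dominates a constant.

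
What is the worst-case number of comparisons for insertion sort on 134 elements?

Insertion sort on reverse-sorted input: 1 + 2 + ... + (134-1) = 8911 comparisons.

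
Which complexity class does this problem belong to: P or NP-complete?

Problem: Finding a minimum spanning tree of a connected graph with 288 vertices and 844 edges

This problem is in P: Kruskal's / Prim's algorithms run in polynomial time.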